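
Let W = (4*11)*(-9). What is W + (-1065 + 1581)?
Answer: 120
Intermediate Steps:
W = -396 (W = 44*(-9) = -396)
W + (-1065 + 1581) = -396 + (-1065 + 1581) = -396 + 516 = 120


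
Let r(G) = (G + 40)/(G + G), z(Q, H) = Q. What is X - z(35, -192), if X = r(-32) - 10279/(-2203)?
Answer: -536811/17624 ≈ -30.459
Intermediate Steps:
r(G) = (40 + G)/(2*G) (r(G) = (40 + G)/((2*G)) = (40 + G)*(1/(2*G)) = (40 + G)/(2*G))
X = 80029/17624 (X = (1/2)*(40 - 32)/(-32) - 10279/(-2203) = (1/2)*(-1/32)*8 - 10279*(-1)/2203 = -1/8 - 1*(-10279/2203) = -1/8 + 10279/2203 = 80029/17624 ≈ 4.5409)
X - z(35, -192) = 80029/17624 - 1*35 = 80029/17624 - 35 = -536811/17624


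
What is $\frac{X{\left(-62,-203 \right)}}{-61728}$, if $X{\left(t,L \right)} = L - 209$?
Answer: $\frac{103}{15432} \approx 0.0066744$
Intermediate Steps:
$X{\left(t,L \right)} = -209 + L$
$\frac{X{\left(-62,-203 \right)}}{-61728} = \frac{-209 - 203}{-61728} = \left(-412\right) \left(- \frac{1}{61728}\right) = \frac{103}{15432}$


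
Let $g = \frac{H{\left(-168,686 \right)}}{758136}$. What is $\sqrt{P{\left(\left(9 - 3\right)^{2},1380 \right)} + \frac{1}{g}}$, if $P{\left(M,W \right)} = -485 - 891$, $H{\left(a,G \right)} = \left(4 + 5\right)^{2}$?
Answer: $\frac{2 \sqrt{161670}}{9} \approx 89.352$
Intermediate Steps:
$H{\left(a,G \right)} = 81$ ($H{\left(a,G \right)} = 9^{2} = 81$)
$g = \frac{27}{252712}$ ($g = \frac{81}{758136} = 81 \cdot \frac{1}{758136} = \frac{27}{252712} \approx 0.00010684$)
$P{\left(M,W \right)} = -1376$ ($P{\left(M,W \right)} = -485 - 891 = -1376$)
$\sqrt{P{\left(\left(9 - 3\right)^{2},1380 \right)} + \frac{1}{g}} = \sqrt{-1376 + \frac{1}{\frac{27}{252712}}} = \sqrt{-1376 + \frac{252712}{27}} = \sqrt{\frac{215560}{27}} = \frac{2 \sqrt{161670}}{9}$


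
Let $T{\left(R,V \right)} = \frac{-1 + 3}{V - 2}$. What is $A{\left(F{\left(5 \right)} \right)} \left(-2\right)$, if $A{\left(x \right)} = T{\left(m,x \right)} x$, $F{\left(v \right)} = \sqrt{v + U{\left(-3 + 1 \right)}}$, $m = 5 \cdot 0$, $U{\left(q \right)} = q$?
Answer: $12 + 8 \sqrt{3} \approx 25.856$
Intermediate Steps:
$m = 0$
$T{\left(R,V \right)} = \frac{2}{-2 + V}$
$F{\left(v \right)} = \sqrt{-2 + v}$ ($F{\left(v \right)} = \sqrt{v + \left(-3 + 1\right)} = \sqrt{v - 2} = \sqrt{-2 + v}$)
$A{\left(x \right)} = \frac{2 x}{-2 + x}$ ($A{\left(x \right)} = \frac{2}{-2 + x} x = \frac{2 x}{-2 + x}$)
$A{\left(F{\left(5 \right)} \right)} \left(-2\right) = \frac{2 \sqrt{-2 + 5}}{-2 + \sqrt{-2 + 5}} \left(-2\right) = \frac{2 \sqrt{3}}{-2 + \sqrt{3}} \left(-2\right) = - \frac{4 \sqrt{3}}{-2 + \sqrt{3}}$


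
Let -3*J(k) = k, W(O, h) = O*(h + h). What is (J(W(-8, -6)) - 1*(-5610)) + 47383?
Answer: 52961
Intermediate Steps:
W(O, h) = 2*O*h (W(O, h) = O*(2*h) = 2*O*h)
J(k) = -k/3
(J(W(-8, -6)) - 1*(-5610)) + 47383 = (-2*(-8)*(-6)/3 - 1*(-5610)) + 47383 = (-⅓*96 + 5610) + 47383 = (-32 + 5610) + 47383 = 5578 + 47383 = 52961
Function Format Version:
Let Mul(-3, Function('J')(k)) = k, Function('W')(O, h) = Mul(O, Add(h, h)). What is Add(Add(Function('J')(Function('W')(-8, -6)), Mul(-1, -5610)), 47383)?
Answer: 52961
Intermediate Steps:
Function('W')(O, h) = Mul(2, O, h) (Function('W')(O, h) = Mul(O, Mul(2, h)) = Mul(2, O, h))
Function('J')(k) = Mul(Rational(-1, 3), k)
Add(Add(Function('J')(Function('W')(-8, -6)), Mul(-1, -5610)), 47383) = Add(Add(Mul(Rational(-1, 3), Mul(2, -8, -6)), Mul(-1, -5610)), 47383) = Add(Add(Mul(Rational(-1, 3), 96), 5610), 47383) = Add(Add(-32, 5610), 47383) = Add(5578, 47383) = 52961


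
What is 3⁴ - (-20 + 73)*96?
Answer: -5007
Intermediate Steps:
3⁴ - (-20 + 73)*96 = 81 - 53*96 = 81 - 1*5088 = 81 - 5088 = -5007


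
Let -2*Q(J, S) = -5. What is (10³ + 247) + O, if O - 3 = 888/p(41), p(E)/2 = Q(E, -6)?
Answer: 7138/5 ≈ 1427.6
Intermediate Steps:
Q(J, S) = 5/2 (Q(J, S) = -½*(-5) = 5/2)
p(E) = 5 (p(E) = 2*(5/2) = 5)
O = 903/5 (O = 3 + 888/5 = 903/5 ≈ 180.60)
(10³ + 247) + O = (10³ + 247) + 903/5 = (1000 + 247) + 903/5 = 1247 + 903/5 = 7138/5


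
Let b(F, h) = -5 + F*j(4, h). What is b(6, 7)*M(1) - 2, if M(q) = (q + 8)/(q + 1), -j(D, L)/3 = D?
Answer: -697/2 ≈ -348.50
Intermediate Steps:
j(D, L) = -3*D
M(q) = (8 + q)/(1 + q)
b(F, h) = -5 - 12*F (b(F, h) = -5 + F*(-3*4) = -5 + F*(-12) = -5 - 12*F)
b(6, 7)*M(1) - 2 = (-5 - 12*6)*((8 + 1)/(1 + 1)) - 2 = (-5 - 72)*(9/2) - 2 = -77*9/2 - 2 = -693/2 - 2 = -697/2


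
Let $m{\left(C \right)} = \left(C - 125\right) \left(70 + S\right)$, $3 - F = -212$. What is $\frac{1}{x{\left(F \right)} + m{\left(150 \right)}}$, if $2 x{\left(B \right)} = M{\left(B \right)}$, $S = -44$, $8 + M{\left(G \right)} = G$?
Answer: $\frac{2}{1507} \approx 0.0013271$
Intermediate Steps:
$F = 215$ ($F = 3 - -212 = 3 + 212 = 215$)
$M{\left(G \right)} = -8 + G$
$x{\left(B \right)} = -4 + \frac{B}{2}$ ($x{\left(B \right)} = \frac{-8 + B}{2} = -4 + \frac{B}{2}$)
$m{\left(C \right)} = -3250 + 26 C$ ($m{\left(C \right)} = \left(C - 125\right) \left(70 - 44\right) = \left(-125 + C\right) 26 = -3250 + 26 C$)
$\frac{1}{x{\left(F \right)} + m{\left(150 \right)}} = \frac{1}{\left(-4 + \frac{1}{2} \cdot 215\right) + \left(-3250 + 26 \cdot 150\right)} = \frac{1}{\left(-4 + \frac{215}{2}\right) + \left(-3250 + 3900\right)} = \frac{1}{\frac{207}{2} + 650} = \frac{1}{\frac{1507}{2}} = \frac{2}{1507}$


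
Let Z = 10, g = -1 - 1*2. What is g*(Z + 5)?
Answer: -45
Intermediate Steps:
g = -3 (g = -1 - 2 = -3)
g*(Z + 5) = -3*(10 + 5) = -3*15 = -45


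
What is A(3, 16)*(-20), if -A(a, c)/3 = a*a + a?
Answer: 720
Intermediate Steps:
A(a, c) = -3*a - 3*a**2 (A(a, c) = -3*(a*a + a) = -3*(a**2 + a) = -3*(a + a**2) = -3*a - 3*a**2)
A(3, 16)*(-20) = -3*3*(1 + 3)*(-20) = -3*3*4*(-20) = -36*(-20) = 720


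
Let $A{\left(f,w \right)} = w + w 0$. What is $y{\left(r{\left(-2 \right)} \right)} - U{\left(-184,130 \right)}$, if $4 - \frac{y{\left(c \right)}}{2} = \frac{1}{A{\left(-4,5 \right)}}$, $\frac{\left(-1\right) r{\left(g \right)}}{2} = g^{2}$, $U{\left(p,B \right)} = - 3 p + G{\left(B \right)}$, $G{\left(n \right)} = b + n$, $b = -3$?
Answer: $- \frac{3357}{5} \approx -671.4$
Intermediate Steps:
$A{\left(f,w \right)} = w$ ($A{\left(f,w \right)} = w + 0 = w$)
$G{\left(n \right)} = -3 + n$
$U{\left(p,B \right)} = -3 + B - 3 p$ ($U{\left(p,B \right)} = - 3 p + \left(-3 + B\right) = -3 + B - 3 p$)
$r{\left(g \right)} = - 2 g^{2}$
$y{\left(c \right)} = \frac{38}{5}$ ($y{\left(c \right)} = 8 - \frac{2}{5} = \frac{38}{5}$)
$y{\left(r{\left(-2 \right)} \right)} - U{\left(-184,130 \right)} = \frac{38}{5} - \left(-3 + 130 - -552\right) = \frac{38}{5} - \left(-3 + 130 + 552\right) = \frac{38}{5} - 679 = - \frac{3357}{5}$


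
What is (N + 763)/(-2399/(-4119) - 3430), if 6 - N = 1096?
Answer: 1346913/14125771 ≈ 0.095351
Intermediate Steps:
N = -1090 (N = 6 - 1*1096 = 6 - 1096 = -1090)
(N + 763)/(-2399/(-4119) - 3430) = (-1090 + 763)/(-2399/(-4119) - 3430) = -327/(-2399*(-1/4119) - 3430) = -327/(2399/4119 - 3430) = -327/(-14125771/4119) = -327*(-4119/14125771) = 1346913/14125771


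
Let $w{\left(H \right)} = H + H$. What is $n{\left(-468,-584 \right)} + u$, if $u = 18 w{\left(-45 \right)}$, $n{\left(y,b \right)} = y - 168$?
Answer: $-2256$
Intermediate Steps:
$n{\left(y,b \right)} = -168 + y$ ($n{\left(y,b \right)} = y - 168 = -168 + y$)
$w{\left(H \right)} = 2 H$
$u = -1620$ ($u = 18 \cdot 2 \left(-45\right) = 18 \left(-90\right) = -1620$)
$n{\left(-468,-584 \right)} + u = \left(-168 - 468\right) - 1620 = -636 - 1620 = -2256$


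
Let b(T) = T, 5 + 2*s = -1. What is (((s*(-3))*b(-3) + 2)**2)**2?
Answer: 390625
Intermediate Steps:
s = -3 (s = -5/2 + (1/2)*(-1) = -5/2 - 1/2 = -3)
(((s*(-3))*b(-3) + 2)**2)**2 = ((-3*(-3)*(-3) + 2)**2)**2 = ((9*(-3) + 2)**2)**2 = ((-27 + 2)**2)**2 = ((-25)**2)**2 = 625**2 = 390625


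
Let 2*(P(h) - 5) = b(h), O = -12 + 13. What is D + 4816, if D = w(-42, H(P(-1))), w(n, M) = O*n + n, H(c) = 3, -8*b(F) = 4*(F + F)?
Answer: 4732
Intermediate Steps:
b(F) = -F (b(F) = -(F + F)/2 = -2*F/2 = -F)
O = 1
P(h) = 5 - h/2 (P(h) = 5 + (-h)/2 = 5 - h/2)
w(n, M) = 2*n (w(n, M) = 1*n + n = n + n = 2*n)
D = -84 (D = 2*(-42) = -84)
D + 4816 = -84 + 4816 = 4732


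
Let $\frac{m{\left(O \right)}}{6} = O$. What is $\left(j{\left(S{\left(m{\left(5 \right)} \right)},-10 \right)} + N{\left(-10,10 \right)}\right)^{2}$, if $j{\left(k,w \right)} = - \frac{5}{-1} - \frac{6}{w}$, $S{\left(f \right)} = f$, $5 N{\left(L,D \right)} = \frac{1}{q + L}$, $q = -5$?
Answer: $\frac{175561}{5625} \approx 31.211$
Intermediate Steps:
$m{\left(O \right)} = 6 O$
$N{\left(L,D \right)} = \frac{1}{5 \left(-5 + L\right)}$
$j{\left(k,w \right)} = 5 - \frac{6}{w}$ ($j{\left(k,w \right)} = \left(-5\right) \left(-1\right) - \frac{6}{w} = 5 - \frac{6}{w}$)
$\left(j{\left(S{\left(m{\left(5 \right)} \right)},-10 \right)} + N{\left(-10,10 \right)}\right)^{2} = \left(\left(5 - \frac{6}{-10}\right) + \frac{1}{5 \left(-5 - 10\right)}\right)^{2} = \left(\left(5 - - \frac{3}{5}\right) + \frac{1}{5 \left(-15\right)}\right)^{2} = \left(\left(5 + \frac{3}{5}\right) + \frac{1}{5} \left(- \frac{1}{15}\right)\right)^{2} = \left(\frac{28}{5} - \frac{1}{75}\right)^{2} = \left(\frac{419}{75}\right)^{2} = \frac{175561}{5625}$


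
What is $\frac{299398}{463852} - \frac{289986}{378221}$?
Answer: $- \frac{10635987557}{87719283646} \approx -0.12125$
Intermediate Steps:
$\frac{299398}{463852} - \frac{289986}{378221} = 299398 \cdot \frac{1}{463852} - \frac{289986}{378221} = \frac{149699}{231926} - \frac{289986}{378221} = - \frac{10635987557}{87719283646}$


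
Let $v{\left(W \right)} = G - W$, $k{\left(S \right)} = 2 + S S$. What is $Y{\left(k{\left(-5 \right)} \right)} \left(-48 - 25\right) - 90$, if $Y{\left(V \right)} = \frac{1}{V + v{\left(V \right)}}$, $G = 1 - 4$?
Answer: $- \frac{197}{3} \approx -65.667$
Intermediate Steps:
$G = -3$ ($G = 1 - 4 = -3$)
$k{\left(S \right)} = 2 + S^{2}$
$v{\left(W \right)} = -3 - W$
$Y{\left(V \right)} = - \frac{1}{3}$ ($Y{\left(V \right)} = \frac{1}{V - \left(3 + V\right)} = \frac{1}{-3} = - \frac{1}{3}$)
$Y{\left(k{\left(-5 \right)} \right)} \left(-48 - 25\right) - 90 = - \frac{-48 - 25}{3} - 90 = \left(- \frac{1}{3}\right) \left(-73\right) - 90 = \frac{73}{3} - 90 = - \frac{197}{3}$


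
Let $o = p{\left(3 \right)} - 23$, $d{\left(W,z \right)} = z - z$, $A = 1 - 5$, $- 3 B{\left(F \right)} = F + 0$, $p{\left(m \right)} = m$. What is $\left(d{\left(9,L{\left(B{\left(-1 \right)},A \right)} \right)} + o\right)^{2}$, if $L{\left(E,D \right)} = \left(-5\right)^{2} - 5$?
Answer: $400$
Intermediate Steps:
$B{\left(F \right)} = - \frac{F}{3}$ ($B{\left(F \right)} = - \frac{F + 0}{3} = - \frac{F}{3}$)
$A = -4$
$L{\left(E,D \right)} = 20$ ($L{\left(E,D \right)} = 25 - 5 = 20$)
$d{\left(W,z \right)} = 0$
$o = -20$ ($o = 3 - 23 = -20$)
$\left(d{\left(9,L{\left(B{\left(-1 \right)},A \right)} \right)} + o\right)^{2} = \left(0 - 20\right)^{2} = \left(-20\right)^{2} = 400$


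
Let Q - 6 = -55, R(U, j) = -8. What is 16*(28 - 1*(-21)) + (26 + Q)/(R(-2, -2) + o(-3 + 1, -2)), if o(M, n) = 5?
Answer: 2375/3 ≈ 791.67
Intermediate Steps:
Q = -49 (Q = 6 - 55 = -49)
16*(28 - 1*(-21)) + (26 + Q)/(R(-2, -2) + o(-3 + 1, -2)) = 16*(28 - 1*(-21)) + (26 - 49)/(-8 + 5) = 16*(28 + 21) - 23/(-3) = 16*49 - 23*(-⅓) = 784 + 23/3 = 2375/3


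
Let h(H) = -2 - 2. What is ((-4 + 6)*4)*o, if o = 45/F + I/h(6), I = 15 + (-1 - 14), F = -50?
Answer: -36/5 ≈ -7.2000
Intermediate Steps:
h(H) = -4
I = 0 (I = 15 - 15 = 0)
o = -9/10 (o = 45/(-50) + 0/(-4) = 45*(-1/50) + 0*(-1/4) = -9/10 + 0 = -9/10 ≈ -0.90000)
((-4 + 6)*4)*o = ((-4 + 6)*4)*(-9/10) = (2*4)*(-9/10) = 8*(-9/10) = -36/5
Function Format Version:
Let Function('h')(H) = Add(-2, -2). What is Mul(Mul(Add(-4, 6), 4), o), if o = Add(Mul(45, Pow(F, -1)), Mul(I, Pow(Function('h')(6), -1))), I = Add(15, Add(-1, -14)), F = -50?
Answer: Rational(-36, 5) ≈ -7.2000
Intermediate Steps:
Function('h')(H) = -4
I = 0 (I = Add(15, -15) = 0)
o = Rational(-9, 10) (o = Add(Mul(45, Pow(-50, -1)), Mul(0, Pow(-4, -1))) = Add(Mul(45, Rational(-1, 50)), Mul(0, Rational(-1, 4))) = Add(Rational(-9, 10), 0) = Rational(-9, 10) ≈ -0.90000)
Mul(Mul(Add(-4, 6), 4), o) = Mul(Mul(Add(-4, 6), 4), Rational(-9, 10)) = Mul(Mul(2, 4), Rational(-9, 10)) = Mul(8, Rational(-9, 10)) = Rational(-36, 5)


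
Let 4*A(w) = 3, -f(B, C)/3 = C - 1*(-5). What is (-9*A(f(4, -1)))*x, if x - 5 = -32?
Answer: 729/4 ≈ 182.25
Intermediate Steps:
f(B, C) = -15 - 3*C (f(B, C) = -3*(C - 1*(-5)) = -3*(C + 5) = -3*(5 + C) = -15 - 3*C)
x = -27 (x = 5 - 32 = -27)
A(w) = ¾ (A(w) = (¼)*3 = ¾)
(-9*A(f(4, -1)))*x = -9*¾*(-27) = -27/4*(-27) = 729/4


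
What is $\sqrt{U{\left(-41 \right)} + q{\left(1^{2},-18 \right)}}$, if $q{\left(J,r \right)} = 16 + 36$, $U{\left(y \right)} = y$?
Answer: $\sqrt{11} \approx 3.3166$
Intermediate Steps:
$q{\left(J,r \right)} = 52$
$\sqrt{U{\left(-41 \right)} + q{\left(1^{2},-18 \right)}} = \sqrt{-41 + 52} = \sqrt{11}$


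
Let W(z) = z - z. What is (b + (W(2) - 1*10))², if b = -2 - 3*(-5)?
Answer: 9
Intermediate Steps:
b = 13 (b = -2 + 15 = 13)
W(z) = 0
(b + (W(2) - 1*10))² = (13 + (0 - 1*10))² = (13 + (0 - 10))² = (13 - 10)² = 3² = 9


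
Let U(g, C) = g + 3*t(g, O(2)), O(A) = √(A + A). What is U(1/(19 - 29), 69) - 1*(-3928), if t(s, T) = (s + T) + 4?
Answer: 19728/5 ≈ 3945.6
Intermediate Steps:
O(A) = √2*√A (O(A) = √(2*A) = √2*√A)
t(s, T) = 4 + T + s (t(s, T) = (T + s) + 4 = 4 + T + s)
U(g, C) = 18 + 4*g (U(g, C) = g + 3*(4 + √2*√2 + g) = g + 3*(4 + 2 + g) = g + 3*(6 + g) = g + (18 + 3*g) = 18 + 4*g)
U(1/(19 - 29), 69) - 1*(-3928) = (18 + 4/(19 - 29)) - 1*(-3928) = (18 + 4/(-10)) + 3928 = (18 + 4*(-⅒)) + 3928 = (18 - ⅖) + 3928 = 88/5 + 3928 = 19728/5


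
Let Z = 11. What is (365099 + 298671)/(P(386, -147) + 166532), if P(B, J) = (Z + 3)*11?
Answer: 331885/83343 ≈ 3.9822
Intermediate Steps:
P(B, J) = 154 (P(B, J) = (11 + 3)*11 = 14*11 = 154)
(365099 + 298671)/(P(386, -147) + 166532) = (365099 + 298671)/(154 + 166532) = 663770/166686 = 663770*(1/166686) = 331885/83343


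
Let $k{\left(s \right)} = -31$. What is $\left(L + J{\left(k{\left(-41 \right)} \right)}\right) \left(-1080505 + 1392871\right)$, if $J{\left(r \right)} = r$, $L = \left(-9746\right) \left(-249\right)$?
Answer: $758025756618$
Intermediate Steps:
$L = 2426754$
$\left(L + J{\left(k{\left(-41 \right)} \right)}\right) \left(-1080505 + 1392871\right) = \left(2426754 - 31\right) \left(-1080505 + 1392871\right) = 2426723 \cdot 312366 = 758025756618$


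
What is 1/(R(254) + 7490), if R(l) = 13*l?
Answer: 1/10792 ≈ 9.2661e-5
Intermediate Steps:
1/(R(254) + 7490) = 1/(13*254 + 7490) = 1/(3302 + 7490) = 1/10792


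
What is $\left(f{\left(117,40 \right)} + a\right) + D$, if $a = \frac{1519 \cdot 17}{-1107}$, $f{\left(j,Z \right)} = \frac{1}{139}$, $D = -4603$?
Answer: $- \frac{711865709}{153873} \approx -4626.3$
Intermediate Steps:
$f{\left(j,Z \right)} = \frac{1}{139}$
$a = - \frac{25823}{1107}$ ($a = 25823 \left(- \frac{1}{1107}\right) = - \frac{25823}{1107} \approx -23.327$)
$\left(f{\left(117,40 \right)} + a\right) + D = \left(\frac{1}{139} - \frac{25823}{1107}\right) - 4603 = - \frac{3588290}{153873} - 4603 = - \frac{711865709}{153873}$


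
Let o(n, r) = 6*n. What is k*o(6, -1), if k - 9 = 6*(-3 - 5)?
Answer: -1404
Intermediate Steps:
k = -39 (k = 9 + 6*(-3 - 5) = 9 + 6*(-8) = 9 - 48 = -39)
k*o(6, -1) = -234*6 = -39*36 = -1404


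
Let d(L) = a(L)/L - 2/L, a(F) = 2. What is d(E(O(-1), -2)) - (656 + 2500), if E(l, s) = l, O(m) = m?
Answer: -3156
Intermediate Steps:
d(L) = 0 (d(L) = 2/L - 2/L = 0)
d(E(O(-1), -2)) - (656 + 2500) = 0 - (656 + 2500) = 0 - 1*3156 = 0 - 3156 = -3156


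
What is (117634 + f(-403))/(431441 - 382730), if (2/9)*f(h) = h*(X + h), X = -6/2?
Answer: 853915/48711 ≈ 17.530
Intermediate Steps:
X = -3 (X = -6*½ = -3)
f(h) = 9*h*(-3 + h)/2 (f(h) = 9*(h*(-3 + h))/2 = 9*h*(-3 + h)/2)
(117634 + f(-403))/(431441 - 382730) = (117634 + (9/2)*(-403)*(-3 - 403))/(431441 - 382730) = (117634 + (9/2)*(-403)*(-406))/48711 = (117634 + 736281)*(1/48711) = 853915*(1/48711) = 853915/48711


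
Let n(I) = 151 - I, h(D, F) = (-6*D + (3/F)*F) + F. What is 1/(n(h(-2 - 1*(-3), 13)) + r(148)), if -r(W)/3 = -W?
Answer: 1/585 ≈ 0.0017094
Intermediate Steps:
h(D, F) = 3 + F - 6*D (h(D, F) = (-6*D + 3) + F = (3 - 6*D) + F = 3 + F - 6*D)
r(W) = 3*W (r(W) = -(-3)*W = 3*W)
1/(n(h(-2 - 1*(-3), 13)) + r(148)) = 1/((151 - (3 + 13 - 6*(-2 - 1*(-3)))) + 3*148) = 1/((151 - (3 + 13 - 6*(-2 + 3))) + 444) = 1/((151 - (3 + 13 - 6*1)) + 444) = 1/((151 - (3 + 13 - 6)) + 444) = 1/((151 - 1*10) + 444) = 1/((151 - 10) + 444) = 1/(141 + 444) = 1/585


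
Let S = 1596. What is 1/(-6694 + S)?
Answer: -1/5098 ≈ -0.00019616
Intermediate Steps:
1/(-6694 + S) = 1/(-6694 + 1596) = 1/(-5098) = -1/5098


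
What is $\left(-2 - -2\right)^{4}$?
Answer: $0$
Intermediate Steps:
$\left(-2 - -2\right)^{4} = \left(-2 + 2\right)^{4} = 0^{4} = 0$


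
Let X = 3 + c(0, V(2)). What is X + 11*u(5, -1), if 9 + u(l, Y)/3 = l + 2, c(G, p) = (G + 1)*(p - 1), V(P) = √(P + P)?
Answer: -62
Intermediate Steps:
V(P) = √2*√P (V(P) = √(2*P) = √2*√P)
c(G, p) = (1 + G)*(-1 + p)
X = 4 (X = 3 + (-1 + √2*√2 - 1*0 + 0*(√2*√2)) = 3 + (-1 + 2 + 0 + 0*2) = 3 + (-1 + 2 + 0 + 0) = 3 + 1 = 4)
u(l, Y) = -21 + 3*l (u(l, Y) = -27 + 3*(l + 2) = -27 + 3*(2 + l) = -27 + (6 + 3*l) = -21 + 3*l)
X + 11*u(5, -1) = 4 + 11*(-21 + 3*5) = 4 + 11*(-21 + 15) = 4 + 11*(-6) = 4 - 66 = -62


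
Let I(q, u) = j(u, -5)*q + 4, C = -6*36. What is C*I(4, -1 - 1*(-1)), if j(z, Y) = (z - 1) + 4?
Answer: -3456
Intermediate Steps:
C = -216
j(z, Y) = 3 + z (j(z, Y) = (-1 + z) + 4 = 3 + z)
I(q, u) = 4 + q*(3 + u) (I(q, u) = (3 + u)*q + 4 = q*(3 + u) + 4 = 4 + q*(3 + u))
C*I(4, -1 - 1*(-1)) = -216*(4 + 4*(3 + (-1 - 1*(-1)))) = -216*(4 + 4*(3 + (-1 + 1))) = -216*(4 + 4*(3 + 0)) = -216*(4 + 4*3) = -216*(4 + 12) = -216*16 = -3456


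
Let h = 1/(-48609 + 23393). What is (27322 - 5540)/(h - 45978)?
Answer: -549254912/1159381249 ≈ -0.47375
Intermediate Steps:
h = -1/25216 (h = 1/(-25216) = -1/25216 ≈ -3.9657e-5)
(27322 - 5540)/(h - 45978) = (27322 - 5540)/(-1/25216 - 45978) = 21782/(-1159381249/25216) = 21782*(-25216/1159381249) = -549254912/1159381249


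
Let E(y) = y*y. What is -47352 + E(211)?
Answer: -2831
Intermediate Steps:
E(y) = y²
-47352 + E(211) = -47352 + 211² = -47352 + 44521 = -2831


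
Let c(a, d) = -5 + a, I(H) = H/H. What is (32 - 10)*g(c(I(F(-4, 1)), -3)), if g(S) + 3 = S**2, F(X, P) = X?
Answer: 286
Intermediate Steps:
I(H) = 1
g(S) = -3 + S**2
(32 - 10)*g(c(I(F(-4, 1)), -3)) = (32 - 10)*(-3 + (-5 + 1)**2) = 22*(-3 + (-4)**2) = 22*(-3 + 16) = 22*13 = 286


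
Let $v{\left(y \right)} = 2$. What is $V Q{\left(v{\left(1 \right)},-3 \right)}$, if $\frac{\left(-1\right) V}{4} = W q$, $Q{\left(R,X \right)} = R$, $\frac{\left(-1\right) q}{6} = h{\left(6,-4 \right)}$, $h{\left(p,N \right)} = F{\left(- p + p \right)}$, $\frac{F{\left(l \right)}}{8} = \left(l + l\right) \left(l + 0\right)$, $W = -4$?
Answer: $0$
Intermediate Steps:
$F{\left(l \right)} = 16 l^{2}$ ($F{\left(l \right)} = 8 \left(l + l\right) \left(l + 0\right) = 8 \cdot 2 l l = 8 \cdot 2 l^{2} = 16 l^{2}$)
$h{\left(p,N \right)} = 0$ ($h{\left(p,N \right)} = 16 \left(- p + p\right)^{2} = 16 \cdot 0^{2} = 16 \cdot 0 = 0$)
$q = 0$ ($q = \left(-6\right) 0 = 0$)
$V = 0$ ($V = - 4 \left(\left(-4\right) 0\right) = \left(-4\right) 0 = 0$)
$V Q{\left(v{\left(1 \right)},-3 \right)} = 0 \cdot 2 = 0$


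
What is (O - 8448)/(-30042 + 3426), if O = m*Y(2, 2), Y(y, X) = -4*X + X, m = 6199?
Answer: 7607/4436 ≈ 1.7148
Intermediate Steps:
Y(y, X) = -3*X
O = -37194 (O = 6199*(-3*2) = 6199*(-6) = -37194)
(O - 8448)/(-30042 + 3426) = (-37194 - 8448)/(-30042 + 3426) = -45642/(-26616) = -45642*(-1/26616) = 7607/4436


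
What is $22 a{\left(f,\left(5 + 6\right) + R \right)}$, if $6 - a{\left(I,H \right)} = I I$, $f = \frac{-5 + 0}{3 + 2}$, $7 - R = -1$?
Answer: $110$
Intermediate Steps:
$R = 8$ ($R = 7 - -1 = 7 + 1 = 8$)
$f = -1$ ($f = - \frac{5}{5} = \left(-5\right) \frac{1}{5} = -1$)
$a{\left(I,H \right)} = 6 - I^{2}$ ($a{\left(I,H \right)} = 6 - I I = 6 - I^{2}$)
$22 a{\left(f,\left(5 + 6\right) + R \right)} = 22 \left(6 - \left(-1\right)^{2}\right) = 22 \left(6 - 1\right) = 22 \cdot 5 = 110$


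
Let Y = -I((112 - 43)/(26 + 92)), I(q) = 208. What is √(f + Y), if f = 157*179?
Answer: √27895 ≈ 167.02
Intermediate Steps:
Y = -208 (Y = -1*208 = -208)
f = 28103
√(f + Y) = √(28103 - 208) = √27895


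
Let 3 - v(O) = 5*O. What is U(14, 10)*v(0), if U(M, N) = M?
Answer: 42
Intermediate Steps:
v(O) = 3 - 5*O
U(14, 10)*v(0) = 14*(3 - 5*0) = 14*(3 + 0) = 14*3 = 42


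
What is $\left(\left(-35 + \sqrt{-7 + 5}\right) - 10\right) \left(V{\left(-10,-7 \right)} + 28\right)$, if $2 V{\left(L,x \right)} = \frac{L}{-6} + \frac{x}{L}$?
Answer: $- \frac{5253}{4} + \frac{1751 i \sqrt{2}}{60} \approx -1313.3 + 41.271 i$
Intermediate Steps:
$V{\left(L,x \right)} = - \frac{L}{12} + \frac{x}{2 L}$ ($V{\left(L,x \right)} = \frac{\frac{L}{-6} + \frac{x}{L}}{2} = \frac{L \left(- \frac{1}{6}\right) + \frac{x}{L}}{2} = \frac{- \frac{L}{6} + \frac{x}{L}}{2} = - \frac{L}{12} + \frac{x}{2 L}$)
$\left(\left(-35 + \sqrt{-7 + 5}\right) - 10\right) \left(V{\left(-10,-7 \right)} + 28\right) = \left(\left(-35 + \sqrt{-7 + 5}\right) - 10\right) \left(\left(\left(- \frac{1}{12}\right) \left(-10\right) + \frac{1}{2} \left(-7\right) \frac{1}{-10}\right) + 28\right) = \left(\left(-35 + \sqrt{-2}\right) - 10\right) \left(\left(\frac{5}{6} + \frac{1}{2} \left(-7\right) \left(- \frac{1}{10}\right)\right) + 28\right) = \left(\left(-35 + i \sqrt{2}\right) - 10\right) \left(\left(\frac{5}{6} + \frac{7}{20}\right) + 28\right) = \left(-45 + i \sqrt{2}\right) \left(\frac{71}{60} + 28\right) = \left(-45 + i \sqrt{2}\right) \frac{1751}{60} = - \frac{5253}{4} + \frac{1751 i \sqrt{2}}{60}$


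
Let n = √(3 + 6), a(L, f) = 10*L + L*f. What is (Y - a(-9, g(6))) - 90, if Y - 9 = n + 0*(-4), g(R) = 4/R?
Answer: 18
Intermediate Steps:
n = 3 (n = √9 = 3)
Y = 12 (Y = 9 + (3 + 0*(-4)) = 9 + (3 + 0) = 9 + 3 = 12)
(Y - a(-9, g(6))) - 90 = (12 - (-9)*(10 + 4/6)) - 90 = (12 - (-9)*(10 + 4*(⅙))) - 90 = (12 - (-9)*(10 + ⅔)) - 90 = (12 - (-9)*32/3) - 90 = (12 - 1*(-96)) - 90 = (12 + 96) - 90 = 108 - 90 = 18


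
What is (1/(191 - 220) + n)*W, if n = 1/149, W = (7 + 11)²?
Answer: -38880/4321 ≈ -8.9979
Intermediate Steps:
W = 324 (W = 18² = 324)
n = 1/149 ≈ 0.0067114
(1/(191 - 220) + n)*W = (1/(191 - 220) + 1/149)*324 = (1/(-29) + 1/149)*324 = (-1/29 + 1/149)*324 = -120/4321*324 = -38880/4321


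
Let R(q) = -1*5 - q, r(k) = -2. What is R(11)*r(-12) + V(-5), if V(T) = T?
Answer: 27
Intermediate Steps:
R(q) = -5 - q
R(11)*r(-12) + V(-5) = (-5 - 1*11)*(-2) - 5 = (-5 - 11)*(-2) - 5 = -16*(-2) - 5 = 32 - 5 = 27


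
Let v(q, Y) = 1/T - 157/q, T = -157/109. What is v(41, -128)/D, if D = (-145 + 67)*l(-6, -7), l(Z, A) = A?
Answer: -4853/585767 ≈ -0.0082849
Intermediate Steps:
T = -157/109 (T = -157*1/109 = -157/109 ≈ -1.4404)
v(q, Y) = -109/157 - 157/q (v(q, Y) = 1/(-157/109) - 157/q = 1*(-109/157) - 157/q = -109/157 - 157/q)
D = 546 (D = (-145 + 67)*(-7) = -78*(-7) = 546)
v(41, -128)/D = (-109/157 - 157/41)/546 = (-109/157 - 157*1/41)*(1/546) = (-109/157 - 157/41)*(1/546) = -29118/6437*1/546 = -4853/585767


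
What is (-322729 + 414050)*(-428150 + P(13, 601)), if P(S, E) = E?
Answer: -39044202229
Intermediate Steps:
(-322729 + 414050)*(-428150 + P(13, 601)) = (-322729 + 414050)*(-428150 + 601) = 91321*(-427549) = -39044202229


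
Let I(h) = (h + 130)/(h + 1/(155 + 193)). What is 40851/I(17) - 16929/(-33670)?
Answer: 64598590689/13670020 ≈ 4725.6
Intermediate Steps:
I(h) = (130 + h)/(1/348 + h) (I(h) = (130 + h)/(h + 1/348) = (130 + h)/(1/348 + h))
40851/I(17) - 16929/(-33670) = 40851/((348*(130 + 17)/(1 + 348*17))) - 16929/(-33670) = 40851/((348*147/(1 + 5916))) - 16929*(-1/33670) = 40851/((348*147/5917)) + 16929/33670 = 40851/((348*(1/5917)*147)) + 16929/33670 = 40851/(51156/5917) + 16929/33670 = 40851*(5917/51156) + 16929/33670 = 26857263/5684 + 16929/33670 = 64598590689/13670020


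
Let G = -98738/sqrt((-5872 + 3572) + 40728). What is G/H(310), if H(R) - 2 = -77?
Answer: 49369*sqrt(9607)/720525 ≈ 6.7158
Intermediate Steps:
H(R) = -75 (H(R) = 2 - 77 = -75)
G = -49369*sqrt(9607)/9607 (G = -98738/sqrt(-2300 + 40728) = -98738*sqrt(9607)/19214 = -49369*sqrt(9607)/9607 ≈ -503.69)
G/H(310) = -49369*sqrt(9607)/9607/(-75) = -49369*sqrt(9607)/9607*(-1/75) = 49369*sqrt(9607)/720525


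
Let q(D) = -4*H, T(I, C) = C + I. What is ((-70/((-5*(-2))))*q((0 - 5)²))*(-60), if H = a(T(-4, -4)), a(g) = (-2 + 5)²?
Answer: -15120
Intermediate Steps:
a(g) = 9 (a(g) = 3² = 9)
H = 9
q(D) = -36 (q(D) = -4*9 = -36)
((-70/((-5*(-2))))*q((0 - 5)²))*(-60) = (-70/((-5*(-2)))*(-36))*(-60) = (-70/10*(-36))*(-60) = (-70*⅒*(-36))*(-60) = -7*(-36)*(-60) = 252*(-60) = -15120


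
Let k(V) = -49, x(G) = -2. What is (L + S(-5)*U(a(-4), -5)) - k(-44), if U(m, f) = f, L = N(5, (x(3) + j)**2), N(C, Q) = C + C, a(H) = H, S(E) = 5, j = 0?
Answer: 34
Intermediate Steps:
N(C, Q) = 2*C
L = 10 (L = 2*5 = 10)
(L + S(-5)*U(a(-4), -5)) - k(-44) = (10 + 5*(-5)) - 1*(-49) = (10 - 25) + 49 = -15 + 49 = 34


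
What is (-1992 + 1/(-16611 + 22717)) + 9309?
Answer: 44677603/6106 ≈ 7317.0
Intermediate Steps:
(-1992 + 1/(-16611 + 22717)) + 9309 = (-1992 + 1/6106) + 9309 = -12163151/6106 + 9309 = 44677603/6106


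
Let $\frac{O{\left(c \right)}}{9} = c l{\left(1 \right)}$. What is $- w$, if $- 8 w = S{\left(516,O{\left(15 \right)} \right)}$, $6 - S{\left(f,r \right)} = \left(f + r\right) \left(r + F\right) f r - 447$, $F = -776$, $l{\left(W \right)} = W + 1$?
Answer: $\frac{55409793573}{8} \approx 6.9262 \cdot 10^{9}$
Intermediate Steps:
$l{\left(W \right)} = 1 + W$
$O{\left(c \right)} = 18 c$ ($O{\left(c \right)} = 9 c \left(1 + 1\right) = 9 c 2 = 9 \cdot 2 c = 18 c$)
$S{\left(f,r \right)} = 453 - f r \left(-776 + r\right) \left(f + r\right)$ ($S{\left(f,r \right)} = 6 - \left(\left(f + r\right) \left(r - 776\right) f r - 447\right) = 6 - \left(\left(f + r\right) \left(-776 + r\right) f r - 447\right) = 6 - \left(\left(-776 + r\right) \left(f + r\right) f r - 447\right) = 6 - \left(f \left(-776 + r\right) \left(f + r\right) r - 447\right) = 6 - \left(f r \left(-776 + r\right) \left(f + r\right) - 447\right) = 6 - \left(-447 + f r \left(-776 + r\right) \left(f + r\right)\right) = 453 - f r \left(-776 + r\right) \left(f + r\right)$)
$w = - \frac{55409793573}{8}$ ($w = - \frac{453 - 516 \left(18 \cdot 15\right)^{3} - 516^{2} \left(18 \cdot 15\right)^{2} + 776 \cdot 516 \left(18 \cdot 15\right)^{2} + 776 \cdot 18 \cdot 15 \cdot 516^{2}}{8} = - \frac{453 - 516 \cdot 270^{3} - 266256 \cdot 270^{2} + 776 \cdot 516 \cdot 270^{2} + 776 \cdot 270 \cdot 266256}{8} = - \frac{453 - 516 \cdot 19683000 - 266256 \cdot 72900 + 776 \cdot 516 \cdot 72900 + 55785957120}{8} = - \frac{453 - 10156428000 - 19410062400 + 29190326400 + 55785957120}{8} = \left(- \frac{1}{8}\right) 55409793573 = - \frac{55409793573}{8} \approx -6.9262 \cdot 10^{9}$)
$- w = \left(-1\right) \left(- \frac{55409793573}{8}\right) = \frac{55409793573}{8}$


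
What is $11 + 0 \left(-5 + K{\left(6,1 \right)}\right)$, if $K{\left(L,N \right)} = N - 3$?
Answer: $11$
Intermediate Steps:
$K{\left(L,N \right)} = -3 + N$ ($K{\left(L,N \right)} = N - 3 = -3 + N$)
$11 + 0 \left(-5 + K{\left(6,1 \right)}\right) = 11 + 0 \left(-5 + \left(-3 + 1\right)\right) = 11 + 0 \left(-5 - 2\right) = 11 + 0 \left(-7\right) = 11 + 0 = 11$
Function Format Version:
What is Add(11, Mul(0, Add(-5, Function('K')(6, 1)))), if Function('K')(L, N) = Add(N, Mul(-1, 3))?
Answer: 11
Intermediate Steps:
Function('K')(L, N) = Add(-3, N) (Function('K')(L, N) = Add(N, -3) = Add(-3, N))
Add(11, Mul(0, Add(-5, Function('K')(6, 1)))) = Add(11, Mul(0, Add(-5, Add(-3, 1)))) = Add(11, Mul(0, Add(-5, -2))) = Add(11, Mul(0, -7)) = Add(11, 0) = 11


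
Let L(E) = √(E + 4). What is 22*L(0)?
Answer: 44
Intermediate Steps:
L(E) = √(4 + E)
22*L(0) = 22*√(4 + 0) = 22*√4 = 22*2 = 44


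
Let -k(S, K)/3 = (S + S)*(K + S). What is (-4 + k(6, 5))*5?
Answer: -2000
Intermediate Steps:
k(S, K) = -6*S*(K + S) (k(S, K) = -3*(S + S)*(K + S) = -3*2*S*(K + S) = -6*S*(K + S))
(-4 + k(6, 5))*5 = (-4 - 6*6*(5 + 6))*5 = (-4 - 6*6*11)*5 = (-4 - 396)*5 = -400*5 = -2000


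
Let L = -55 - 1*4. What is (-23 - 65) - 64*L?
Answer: 3688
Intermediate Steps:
L = -59 (L = -55 - 4 = -59)
(-23 - 65) - 64*L = (-23 - 65) - 64*(-59) = -88 + 3776 = 3688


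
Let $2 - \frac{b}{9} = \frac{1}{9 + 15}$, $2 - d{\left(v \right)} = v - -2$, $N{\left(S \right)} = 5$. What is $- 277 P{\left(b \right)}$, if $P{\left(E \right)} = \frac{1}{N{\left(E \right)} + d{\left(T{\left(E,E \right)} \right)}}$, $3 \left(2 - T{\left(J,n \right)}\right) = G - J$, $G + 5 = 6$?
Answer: $\frac{6648}{61} \approx 108.98$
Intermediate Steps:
$G = 1$ ($G = -5 + 6 = 1$)
$T{\left(J,n \right)} = \frac{5}{3} + \frac{J}{3}$ ($T{\left(J,n \right)} = 2 - \frac{1 - J}{3} = 2 + \left(- \frac{1}{3} + \frac{J}{3}\right) = \frac{5}{3} + \frac{J}{3}$)
$d{\left(v \right)} = - v$ ($d{\left(v \right)} = 2 - \left(v - -2\right) = 2 - \left(v + 2\right) = 2 - \left(2 + v\right) = - v$)
$b = \frac{141}{8}$ ($b = 18 - \frac{9}{9 + 15} = 18 - \frac{9}{24} = 18 - \frac{3}{8} = \frac{141}{8} \approx 17.625$)
$P{\left(E \right)} = \frac{1}{\frac{10}{3} - \frac{E}{3}}$ ($P{\left(E \right)} = \frac{1}{5 - \left(\frac{5}{3} + \frac{E}{3}\right)} = \frac{1}{\frac{10}{3} - \frac{E}{3}}$)
$- 277 P{\left(b \right)} = - 277 \left(- \frac{3}{-10 + \frac{141}{8}}\right) = - 277 \left(- \frac{3}{\frac{61}{8}}\right) = - 277 \left(\left(-3\right) \frac{8}{61}\right) = \left(-277\right) \left(- \frac{24}{61}\right) = \frac{6648}{61}$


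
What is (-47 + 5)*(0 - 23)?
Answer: 966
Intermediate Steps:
(-47 + 5)*(0 - 23) = -42*(-23) = 966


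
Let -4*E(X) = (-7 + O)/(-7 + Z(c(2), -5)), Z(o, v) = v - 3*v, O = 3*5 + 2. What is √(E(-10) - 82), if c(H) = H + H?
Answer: I*√2982/6 ≈ 9.1013*I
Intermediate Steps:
c(H) = 2*H
O = 17 (O = 15 + 2 = 17)
Z(o, v) = -2*v
E(X) = -⅚ (E(X) = -(-7 + 17)/(4*(-7 - 2*(-5))) = -5/(2*(-7 + 10)) = -5/(2*3) = -¼*10/3 = -⅚)
√(E(-10) - 82) = √(-⅚ - 82) = √(-497/6) = I*√2982/6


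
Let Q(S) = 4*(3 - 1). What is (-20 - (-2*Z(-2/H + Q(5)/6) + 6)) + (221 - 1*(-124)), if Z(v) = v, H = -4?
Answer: 968/3 ≈ 322.67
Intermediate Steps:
Q(S) = 8 (Q(S) = 4*2 = 8)
(-20 - (-2*Z(-2/H + Q(5)/6) + 6)) + (221 - 1*(-124)) = (-20 - (-2*(-2/(-4) + 8/6) + 6)) + (221 - 1*(-124)) = (-20 - (-2*(-2*(-1/4) + 8*(1/6)) + 6)) + (221 + 124) = (-20 - (-2*(1/2 + 4/3) + 6)) + 345 = (-20 - (-2*11/6 + 6)) + 345 = (-20 - (-11/3 + 6)) + 345 = (-20 - 1*7/3) + 345 = (-20 - 7/3) + 345 = -67/3 + 345 = 968/3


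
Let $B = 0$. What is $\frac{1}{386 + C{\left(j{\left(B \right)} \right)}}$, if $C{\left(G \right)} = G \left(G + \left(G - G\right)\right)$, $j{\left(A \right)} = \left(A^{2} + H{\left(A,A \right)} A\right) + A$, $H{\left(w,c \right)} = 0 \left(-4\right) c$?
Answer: $\frac{1}{386} \approx 0.0025907$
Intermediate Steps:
$H{\left(w,c \right)} = 0$ ($H{\left(w,c \right)} = 0 c = 0$)
$j{\left(A \right)} = A + A^{2}$ ($j{\left(A \right)} = \left(A^{2} + 0 A\right) + A = \left(A^{2} + 0\right) + A = A^{2} + A = A + A^{2}$)
$C{\left(G \right)} = G^{2}$ ($C{\left(G \right)} = G \left(G + 0\right) = G G = G^{2}$)
$\frac{1}{386 + C{\left(j{\left(B \right)} \right)}} = \frac{1}{386 + \left(0 \left(1 + 0\right)\right)^{2}} = \frac{1}{386 + \left(0 \cdot 1\right)^{2}} = \frac{1}{386 + 0^{2}} = \frac{1}{386 + 0} = \frac{1}{386}$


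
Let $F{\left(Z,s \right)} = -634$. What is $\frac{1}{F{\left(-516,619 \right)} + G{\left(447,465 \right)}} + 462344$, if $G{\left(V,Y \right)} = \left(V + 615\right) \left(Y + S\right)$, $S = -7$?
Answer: $\frac{224589146129}{485762} \approx 4.6234 \cdot 10^{5}$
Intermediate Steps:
$G{\left(V,Y \right)} = \left(-7 + Y\right) \left(615 + V\right)$ ($G{\left(V,Y \right)} = \left(V + 615\right) \left(Y - 7\right) = \left(615 + V\right) \left(-7 + Y\right) = \left(-7 + Y\right) \left(615 + V\right)$)
$\frac{1}{F{\left(-516,619 \right)} + G{\left(447,465 \right)}} + 462344 = \frac{1}{-634 + \left(-4305 - 3129 + 615 \cdot 465 + 447 \cdot 465\right)} + 462344 = \frac{1}{-634 + \left(-4305 - 3129 + 285975 + 207855\right)} + 462344 = \frac{1}{-634 + 486396} + 462344 = \frac{1}{485762} + 462344 = \frac{224589146129}{485762}$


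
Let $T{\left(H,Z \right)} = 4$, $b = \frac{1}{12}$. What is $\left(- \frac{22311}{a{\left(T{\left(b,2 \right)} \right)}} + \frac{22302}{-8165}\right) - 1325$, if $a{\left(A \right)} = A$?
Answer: $- \frac{225533023}{32660} \approx -6905.5$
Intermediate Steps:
$b = \frac{1}{12} \approx 0.083333$
$\left(- \frac{22311}{a{\left(T{\left(b,2 \right)} \right)}} + \frac{22302}{-8165}\right) - 1325 = \left(- \frac{22311}{4} + \frac{22302}{-8165}\right) - 1325 = \left(\left(-22311\right) \frac{1}{4} + 22302 \left(- \frac{1}{8165}\right)\right) - 1325 = \left(- \frac{22311}{4} - \frac{22302}{8165}\right) - 1325 = - \frac{182258523}{32660} - 1325 = - \frac{225533023}{32660}$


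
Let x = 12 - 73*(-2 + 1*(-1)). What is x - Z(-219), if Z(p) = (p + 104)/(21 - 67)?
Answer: 457/2 ≈ 228.50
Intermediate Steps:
Z(p) = -52/23 - p/46 (Z(p) = (104 + p)/(-46) = (104 + p)*(-1/46) = -52/23 - p/46)
x = 231 (x = 12 - 73*(-2 - 1) = 12 - 73*(-3) = 12 + 219 = 231)
x - Z(-219) = 231 - (-52/23 - 1/46*(-219)) = 231 - (-52/23 + 219/46) = 231 - 1*5/2 = 231 - 5/2 = 457/2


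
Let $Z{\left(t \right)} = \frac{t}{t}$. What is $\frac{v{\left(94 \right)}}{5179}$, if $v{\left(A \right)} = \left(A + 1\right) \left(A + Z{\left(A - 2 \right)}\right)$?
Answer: $\frac{9025}{5179} \approx 1.7426$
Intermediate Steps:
$Z{\left(t \right)} = 1$
$v{\left(A \right)} = \left(1 + A\right)^{2}$ ($v{\left(A \right)} = \left(A + 1\right) \left(A + 1\right) = \left(1 + A\right) \left(1 + A\right) = \left(1 + A\right)^{2}$)
$\frac{v{\left(94 \right)}}{5179} = \frac{1 + 94^{2} + 2 \cdot 94}{5179} = \left(1 + 8836 + 188\right) \frac{1}{5179} = 9025 \cdot \frac{1}{5179} = \frac{9025}{5179}$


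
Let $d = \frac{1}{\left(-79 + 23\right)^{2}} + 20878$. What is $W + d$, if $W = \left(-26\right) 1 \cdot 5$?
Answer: $\frac{65065729}{3136} \approx 20748.0$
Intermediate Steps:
$W = -130$ ($W = \left(-26\right) 5 = -130$)
$d = \frac{65473409}{3136}$ ($d = \frac{1}{\left(-56\right)^{2}} + 20878 = \frac{1}{3136} + 20878 = \frac{65473409}{3136} \approx 20878.0$)
$W + d = -130 + \frac{65473409}{3136} = \frac{65065729}{3136}$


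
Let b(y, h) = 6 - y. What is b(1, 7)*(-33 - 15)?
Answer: -240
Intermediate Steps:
b(1, 7)*(-33 - 15) = (6 - 1*1)*(-33 - 15) = (6 - 1)*(-48) = 5*(-48) = -240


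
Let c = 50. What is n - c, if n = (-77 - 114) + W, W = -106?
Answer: -347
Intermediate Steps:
n = -297 (n = (-77 - 114) - 106 = -191 - 106 = -297)
n - c = -297 - 1*50 = -297 - 50 = -347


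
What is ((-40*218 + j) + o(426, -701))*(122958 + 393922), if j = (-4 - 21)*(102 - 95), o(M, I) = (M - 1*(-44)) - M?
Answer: -4574904880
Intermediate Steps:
o(M, I) = 44 (o(M, I) = (M + 44) - M = (44 + M) - M = 44)
j = -175 (j = -25*7 = -175)
((-40*218 + j) + o(426, -701))*(122958 + 393922) = ((-40*218 - 175) + 44)*(122958 + 393922) = ((-8720 - 175) + 44)*516880 = (-8895 + 44)*516880 = -8851*516880 = -4574904880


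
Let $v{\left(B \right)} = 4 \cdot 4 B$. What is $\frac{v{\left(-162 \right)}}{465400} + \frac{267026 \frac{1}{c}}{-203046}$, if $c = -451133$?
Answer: $- \frac{14831554562341}{2664436848144825} \approx -0.0055665$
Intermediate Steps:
$v{\left(B \right)} = 16 B$
$\frac{v{\left(-162 \right)}}{465400} + \frac{267026 \frac{1}{c}}{-203046} = \frac{16 \left(-162\right)}{465400} + \frac{267026 \frac{1}{-451133}}{-203046} = \left(-2592\right) \frac{1}{465400} + 267026 \left(- \frac{1}{451133}\right) \left(- \frac{1}{203046}\right) = - \frac{324}{58175} - - \frac{133513}{45800375559} = - \frac{324}{58175} + \frac{133513}{45800375559} = - \frac{14831554562341}{2664436848144825}$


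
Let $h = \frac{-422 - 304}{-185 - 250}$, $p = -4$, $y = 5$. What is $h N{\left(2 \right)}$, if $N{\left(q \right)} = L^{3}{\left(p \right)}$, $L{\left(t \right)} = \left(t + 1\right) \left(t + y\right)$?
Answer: $- \frac{6534}{145} \approx -45.062$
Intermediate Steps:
$L{\left(t \right)} = \left(1 + t\right) \left(5 + t\right)$ ($L{\left(t \right)} = \left(t + 1\right) \left(t + 5\right) = \left(1 + t\right) \left(5 + t\right)$)
$N{\left(q \right)} = -27$ ($N{\left(q \right)} = \left(5 + \left(-4\right)^{2} + 6 \left(-4\right)\right)^{3} = \left(5 + 16 - 24\right)^{3} = \left(-3\right)^{3} = -27$)
$h = \frac{242}{145}$ ($h = - \frac{726}{-435} = \left(-726\right) \left(- \frac{1}{435}\right) = \frac{242}{145} \approx 1.669$)
$h N{\left(2 \right)} = \frac{242}{145} \left(-27\right) = - \frac{6534}{145}$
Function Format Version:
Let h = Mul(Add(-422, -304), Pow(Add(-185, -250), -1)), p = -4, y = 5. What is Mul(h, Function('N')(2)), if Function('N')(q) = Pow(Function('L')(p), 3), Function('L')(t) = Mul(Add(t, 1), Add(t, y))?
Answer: Rational(-6534, 145) ≈ -45.062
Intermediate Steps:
Function('L')(t) = Mul(Add(1, t), Add(5, t)) (Function('L')(t) = Mul(Add(t, 1), Add(t, 5)) = Mul(Add(1, t), Add(5, t)))
Function('N')(q) = -27 (Function('N')(q) = Pow(Add(5, Pow(-4, 2), Mul(6, -4)), 3) = Pow(Add(5, 16, -24), 3) = Pow(-3, 3) = -27)
h = Rational(242, 145) (h = Mul(-726, Pow(-435, -1)) = Mul(-726, Rational(-1, 435)) = Rational(242, 145) ≈ 1.6690)
Mul(h, Function('N')(2)) = Mul(Rational(242, 145), -27) = Rational(-6534, 145)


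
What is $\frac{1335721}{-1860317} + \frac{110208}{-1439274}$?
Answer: $- \frac{354581720415}{446250981643} \approx -0.79458$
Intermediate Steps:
$\frac{1335721}{-1860317} + \frac{110208}{-1439274} = 1335721 \left(- \frac{1}{1860317}\right) + 110208 \left(- \frac{1}{1439274}\right) = - \frac{1335721}{1860317} - \frac{18368}{239879} = - \frac{354581720415}{446250981643}$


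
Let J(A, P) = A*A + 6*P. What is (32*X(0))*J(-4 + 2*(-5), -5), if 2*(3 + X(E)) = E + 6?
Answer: 0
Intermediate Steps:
X(E) = E/2 (X(E) = -3 + (E + 6)/2 = -3 + (6 + E)/2 = -3 + (3 + E/2) = E/2)
J(A, P) = A**2 + 6*P
(32*X(0))*J(-4 + 2*(-5), -5) = (32*((1/2)*0))*((-4 + 2*(-5))**2 + 6*(-5)) = (32*0)*((-4 - 10)**2 - 30) = 0*((-14)**2 - 30) = 0*(196 - 30) = 0*166 = 0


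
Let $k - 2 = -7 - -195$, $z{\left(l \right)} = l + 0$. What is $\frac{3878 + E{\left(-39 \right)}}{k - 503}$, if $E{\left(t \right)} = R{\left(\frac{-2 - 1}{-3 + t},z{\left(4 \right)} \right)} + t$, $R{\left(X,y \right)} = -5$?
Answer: $- \frac{3834}{313} \approx -12.249$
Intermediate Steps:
$z{\left(l \right)} = l$
$E{\left(t \right)} = -5 + t$
$k = 190$ ($k = 2 - -188 = 2 + \left(-7 + 195\right) = 2 + 188 = 190$)
$\frac{3878 + E{\left(-39 \right)}}{k - 503} = \frac{3878 - 44}{190 - 503} = \frac{3878 - 44}{-313} = 3834 \left(- \frac{1}{313}\right) = - \frac{3834}{313}$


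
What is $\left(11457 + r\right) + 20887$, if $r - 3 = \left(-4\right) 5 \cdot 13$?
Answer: $32087$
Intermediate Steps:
$r = -257$ ($r = 3 + \left(-4\right) 5 \cdot 13 = 3 - 260 = -257$)
$\left(11457 + r\right) + 20887 = \left(11457 - 257\right) + 20887 = 11200 + 20887 = 32087$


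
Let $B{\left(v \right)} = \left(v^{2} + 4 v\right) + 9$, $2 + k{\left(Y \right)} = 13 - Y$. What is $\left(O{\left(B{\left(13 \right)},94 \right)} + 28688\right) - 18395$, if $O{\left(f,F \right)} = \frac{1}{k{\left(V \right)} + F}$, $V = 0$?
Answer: $\frac{1080766}{105} \approx 10293.0$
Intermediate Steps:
$k{\left(Y \right)} = 11 - Y$ ($k{\left(Y \right)} = -2 - \left(-13 + Y\right) = 11 - Y$)
$B{\left(v \right)} = 9 + v^{2} + 4 v$
$O{\left(f,F \right)} = \frac{1}{11 + F}$ ($O{\left(f,F \right)} = \frac{1}{\left(11 - 0\right) + F} = \frac{1}{\left(11 + 0\right) + F} = \frac{1}{11 + F}$)
$\left(O{\left(B{\left(13 \right)},94 \right)} + 28688\right) - 18395 = \left(\frac{1}{11 + 94} + 28688\right) - 18395 = \left(\frac{1}{105} + 28688\right) - 18395 = \frac{3012241}{105} - 18395 = \frac{1080766}{105}$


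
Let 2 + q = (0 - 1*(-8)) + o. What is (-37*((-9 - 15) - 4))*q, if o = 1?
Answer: 7252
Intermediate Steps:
q = 7 (q = -2 + ((0 - 1*(-8)) + 1) = -2 + ((0 + 8) + 1) = -2 + (8 + 1) = -2 + 9 = 7)
(-37*((-9 - 15) - 4))*q = -37*((-9 - 15) - 4)*7 = -37*(-24 - 4)*7 = -37*(-28)*7 = 1036*7 = 7252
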